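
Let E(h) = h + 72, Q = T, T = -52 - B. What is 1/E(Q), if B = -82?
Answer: 1/102 ≈ 0.0098039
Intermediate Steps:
T = 30 (T = -52 - 1*(-82) = -52 + 82 = 30)
Q = 30
E(h) = 72 + h
1/E(Q) = 1/(72 + 30) = 1/102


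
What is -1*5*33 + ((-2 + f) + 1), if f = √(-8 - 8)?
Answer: -166 + 4*I ≈ -166.0 + 4.0*I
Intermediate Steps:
f = 4*I (f = √(-16) = 4*I ≈ 4.0*I)
-1*5*33 + ((-2 + f) + 1) = -1*5*33 + ((-2 + 4*I) + 1) = -5*33 + (-1 + 4*I) = -165 + (-1 + 4*I) = -166 + 4*I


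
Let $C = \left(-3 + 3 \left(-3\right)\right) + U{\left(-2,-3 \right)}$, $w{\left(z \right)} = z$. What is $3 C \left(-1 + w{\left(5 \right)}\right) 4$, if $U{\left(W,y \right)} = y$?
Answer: $-720$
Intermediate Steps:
$C = -15$ ($C = \left(-3 + 3 \left(-3\right)\right) - 3 = \left(-3 - 9\right) - 3 = -12 - 3 = -15$)
$3 C \left(-1 + w{\left(5 \right)}\right) 4 = 3 \left(-15\right) \left(-1 + 5\right) 4 = - 45 \cdot 4 \cdot 4 = \left(-45\right) 16 = -720$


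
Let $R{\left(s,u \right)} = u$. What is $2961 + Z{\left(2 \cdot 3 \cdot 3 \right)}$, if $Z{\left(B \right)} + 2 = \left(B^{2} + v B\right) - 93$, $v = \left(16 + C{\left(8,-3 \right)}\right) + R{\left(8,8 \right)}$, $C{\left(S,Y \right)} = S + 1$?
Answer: $3784$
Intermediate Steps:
$C{\left(S,Y \right)} = 1 + S$
$v = 33$ ($v = \left(16 + \left(1 + 8\right)\right) + 8 = \left(16 + 9\right) + 8 = 25 + 8 = 33$)
$Z{\left(B \right)} = -95 + B^{2} + 33 B$ ($Z{\left(B \right)} = -2 - \left(93 - B^{2} - 33 B\right) = -2 + \left(-93 + B^{2} + 33 B\right) = -95 + B^{2} + 33 B$)
$2961 + Z{\left(2 \cdot 3 \cdot 3 \right)} = 2961 + \left(-95 + \left(2 \cdot 3 \cdot 3\right)^{2} + 33 \cdot 2 \cdot 3 \cdot 3\right) = 2961 + \left(-95 + \left(6 \cdot 3\right)^{2} + 33 \cdot 6 \cdot 3\right) = 2961 + \left(-95 + 18^{2} + 33 \cdot 18\right) = 2961 + \left(-95 + 324 + 594\right) = 2961 + 823 = 3784$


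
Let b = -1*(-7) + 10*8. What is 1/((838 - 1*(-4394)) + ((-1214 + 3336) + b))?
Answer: 1/7441 ≈ 0.00013439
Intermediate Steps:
b = 87 (b = 7 + 80 = 87)
1/((838 - 1*(-4394)) + ((-1214 + 3336) + b)) = 1/((838 - 1*(-4394)) + ((-1214 + 3336) + 87)) = 1/((838 + 4394) + (2122 + 87)) = 1/(5232 + 2209) = 1/7441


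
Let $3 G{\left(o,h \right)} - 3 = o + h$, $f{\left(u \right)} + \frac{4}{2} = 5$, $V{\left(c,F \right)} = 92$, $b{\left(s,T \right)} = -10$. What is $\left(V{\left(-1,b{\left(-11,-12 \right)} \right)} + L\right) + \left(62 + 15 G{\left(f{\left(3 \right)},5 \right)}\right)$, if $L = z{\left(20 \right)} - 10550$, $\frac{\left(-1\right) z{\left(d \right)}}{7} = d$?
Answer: $-10481$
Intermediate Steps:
$f{\left(u \right)} = 3$ ($f{\left(u \right)} = -2 + 5 = 3$)
$z{\left(d \right)} = - 7 d$
$G{\left(o,h \right)} = 1 + \frac{h}{3} + \frac{o}{3}$ ($G{\left(o,h \right)} = 1 + \frac{o + h}{3} = 1 + \frac{h + o}{3} = 1 + \left(\frac{h}{3} + \frac{o}{3}\right) = 1 + \frac{h}{3} + \frac{o}{3}$)
$L = -10690$ ($L = \left(-7\right) 20 - 10550 = -140 - 10550 = -10690$)
$\left(V{\left(-1,b{\left(-11,-12 \right)} \right)} + L\right) + \left(62 + 15 G{\left(f{\left(3 \right)},5 \right)}\right) = \left(92 - 10690\right) + \left(62 + 15 \left(1 + \frac{1}{3} \cdot 5 + \frac{1}{3} \cdot 3\right)\right) = -10598 + \left(62 + 15 \left(1 + \frac{5}{3} + 1\right)\right) = -10598 + \left(62 + 15 \cdot \frac{11}{3}\right) = -10598 + \left(62 + 55\right) = -10598 + 117 = -10481$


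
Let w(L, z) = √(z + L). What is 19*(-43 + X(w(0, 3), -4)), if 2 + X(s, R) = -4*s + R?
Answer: -931 - 76*√3 ≈ -1062.6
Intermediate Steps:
w(L, z) = √(L + z)
X(s, R) = -2 + R - 4*s (X(s, R) = -2 + (-4*s + R) = -2 + (R - 4*s) = -2 + R - 4*s)
19*(-43 + X(w(0, 3), -4)) = 19*(-43 + (-2 - 4 - 4*√(0 + 3))) = 19*(-43 + (-2 - 4 - 4*√3)) = 19*(-43 + (-6 - 4*√3)) = 19*(-49 - 4*√3) = -931 - 76*√3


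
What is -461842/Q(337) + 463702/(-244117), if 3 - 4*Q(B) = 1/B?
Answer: -752369723346/1220585 ≈ -6.1640e+5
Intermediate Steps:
Q(B) = ¾ - 1/(4*B)
-461842/Q(337) + 463702/(-244117) = -461842*1348/(-1 + 3*337) + 463702/(-244117) = -461842*1348/(-1 + 1011) + 463702*(-1/244117) = -461842/((¼)*(1/337)*1010) - 463702/244117 = -461842/505/674 - 463702/244117 = -461842*674/505 - 463702/244117 = -311281508/505 - 463702/244117 = -752369723346/1220585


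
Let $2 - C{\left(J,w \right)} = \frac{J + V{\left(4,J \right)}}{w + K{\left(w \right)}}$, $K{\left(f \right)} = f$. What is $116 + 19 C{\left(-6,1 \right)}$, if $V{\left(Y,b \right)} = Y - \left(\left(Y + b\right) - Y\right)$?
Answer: $116$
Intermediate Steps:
$V{\left(Y,b \right)} = Y - b$
$C{\left(J,w \right)} = 2 - \frac{2}{w}$ ($C{\left(J,w \right)} = 2 - \frac{J - \left(-4 + J\right)}{w + w} = 2 - \frac{4}{2 w} = 2 - 4 \frac{1}{2 w} = 2 - \frac{2}{w}$)
$116 + 19 C{\left(-6,1 \right)} = 116 + 19 \left(2 - \frac{2}{1}\right) = 116 + 19 \left(2 - 2\right) = 116 + 19 \cdot 0 = 116 + 0 = 116$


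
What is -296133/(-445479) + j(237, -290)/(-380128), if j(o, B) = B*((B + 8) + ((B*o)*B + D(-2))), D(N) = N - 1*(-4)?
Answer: 107292958041551/7055793388 ≈ 15206.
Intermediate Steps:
D(N) = 4 + N (D(N) = N + 4 = 4 + N)
j(o, B) = B*(10 + B + o*B**2) (j(o, B) = B*((B + 8) + ((B*o)*B + (4 - 2))) = B*((8 + B) + (o*B**2 + 2)) = B*((8 + B) + (2 + o*B**2)) = B*(10 + B + o*B**2))
-296133/(-445479) + j(237, -290)/(-380128) = -296133/(-445479) - 290*(10 - 290 + 237*(-290)**2)/(-380128) = -296133*(-1/445479) - 290*(10 - 290 + 237*84100)*(-1/380128) = 98711/148493 - 290*(10 - 290 + 19931700)*(-1/380128) = 98711/148493 - 290*19931420*(-1/380128) = 98711/148493 - 5780111800*(-1/380128) = 98711/148493 + 722513975/47516 = 107292958041551/7055793388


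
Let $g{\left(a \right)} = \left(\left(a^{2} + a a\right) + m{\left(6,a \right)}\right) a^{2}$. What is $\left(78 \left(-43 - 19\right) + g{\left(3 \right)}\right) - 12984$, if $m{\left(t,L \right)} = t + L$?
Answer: $-17577$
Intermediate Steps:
$m{\left(t,L \right)} = L + t$
$g{\left(a \right)} = a^{2} \left(6 + a + 2 a^{2}\right)$ ($g{\left(a \right)} = \left(\left(a^{2} + a a\right) + \left(a + 6\right)\right) a^{2} = \left(\left(a^{2} + a^{2}\right) + \left(6 + a\right)\right) a^{2} = \left(2 a^{2} + \left(6 + a\right)\right) a^{2} = \left(6 + a + 2 a^{2}\right) a^{2} = a^{2} \left(6 + a + 2 a^{2}\right)$)
$\left(78 \left(-43 - 19\right) + g{\left(3 \right)}\right) - 12984 = \left(78 \left(-43 - 19\right) + 3^{2} \left(6 + 3 + 2 \cdot 3^{2}\right)\right) - 12984 = \left(78 \left(-43 - 19\right) + 9 \left(6 + 3 + 2 \cdot 9\right)\right) - 12984 = \left(78 \left(-62\right) + 9 \left(6 + 3 + 18\right)\right) - 12984 = \left(-4836 + 9 \cdot 27\right) - 12984 = \left(-4836 + 243\right) - 12984 = -4593 - 12984 = -17577$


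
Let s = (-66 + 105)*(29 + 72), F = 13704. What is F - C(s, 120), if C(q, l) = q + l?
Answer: 9645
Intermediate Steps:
s = 3939 (s = 39*101 = 3939)
C(q, l) = l + q
F - C(s, 120) = 13704 - (120 + 3939) = 13704 - 1*4059 = 13704 - 4059 = 9645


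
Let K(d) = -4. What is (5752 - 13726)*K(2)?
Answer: 31896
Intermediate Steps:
(5752 - 13726)*K(2) = (5752 - 13726)*(-4) = -7974*(-4) = 31896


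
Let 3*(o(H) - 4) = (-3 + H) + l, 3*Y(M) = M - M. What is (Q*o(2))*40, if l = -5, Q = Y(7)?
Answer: 0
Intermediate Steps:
Y(M) = 0 (Y(M) = (M - M)/3 = (⅓)*0 = 0)
Q = 0
o(H) = 4/3 + H/3 (o(H) = 4 + ((-3 + H) - 5)/3 = 4 + (-8 + H)/3 = 4 + (-8/3 + H/3) = 4/3 + H/3)
(Q*o(2))*40 = (0*(4/3 + (⅓)*2))*40 = (0*(4/3 + ⅔))*40 = (0*2)*40 = 0*40 = 0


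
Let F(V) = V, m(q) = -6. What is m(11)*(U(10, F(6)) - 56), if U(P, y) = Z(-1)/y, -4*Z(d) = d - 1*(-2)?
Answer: 1345/4 ≈ 336.25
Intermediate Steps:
Z(d) = -½ - d/4 (Z(d) = -(d - 1*(-2))/4 = -(d + 2)/4 = -(2 + d)/4 = -½ - d/4)
U(P, y) = -1/(4*y) (U(P, y) = (-½ - ¼*(-1))/y = (-½ + ¼)/y = -1/(4*y))
m(11)*(U(10, F(6)) - 56) = -6*(-¼/6 - 56) = -6*(-¼*⅙ - 56) = -6*(-1/24 - 56) = -6*(-1345/24) = 1345/4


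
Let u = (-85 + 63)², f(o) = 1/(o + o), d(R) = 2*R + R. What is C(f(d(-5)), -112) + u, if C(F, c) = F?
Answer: 14519/30 ≈ 483.97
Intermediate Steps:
d(R) = 3*R
f(o) = 1/(2*o)
u = 484 (u = (-22)² = 484)
C(f(d(-5)), -112) + u = 1/(2*((3*(-5)))) + 484 = (½)/(-15) + 484 = (½)*(-1/15) + 484 = -1/30 + 484 = 14519/30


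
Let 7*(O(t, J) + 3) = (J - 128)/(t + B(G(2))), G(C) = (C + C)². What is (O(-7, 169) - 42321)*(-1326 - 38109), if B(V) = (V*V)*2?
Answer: 1180015863213/707 ≈ 1.6690e+9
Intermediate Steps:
G(C) = 4*C² (G(C) = (2*C)² = 4*C²)
B(V) = 2*V² (B(V) = V²*2 = 2*V²)
O(t, J) = -3 + (-128 + J)/(7*(512 + t)) (O(t, J) = -3 + ((J - 128)/(t + 2*(4*2²)²))/7 = -3 + ((-128 + J)/(t + 2*(4*4)²))/7 = -3 + ((-128 + J)/(t + 2*16²))/7 = -3 + ((-128 + J)/(t + 2*256))/7 = -3 + ((-128 + J)/(t + 512))/7 = -3 + ((-128 + J)/(512 + t))/7 = -3 + (-128 + J)/(7*(512 + t)))
(O(-7, 169) - 42321)*(-1326 - 38109) = ((-10880 + 169 - 21*(-7))/(7*(512 - 7)) - 42321)*(-1326 - 38109) = ((⅐)*(-10880 + 169 + 147)/505 - 42321)*(-39435) = ((⅐)*(1/505)*(-10564) - 42321)*(-39435) = (-10564/3535 - 42321)*(-39435) = -149615299/3535*(-39435) = 1180015863213/707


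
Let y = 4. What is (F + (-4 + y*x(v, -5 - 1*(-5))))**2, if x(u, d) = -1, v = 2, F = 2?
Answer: 36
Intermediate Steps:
(F + (-4 + y*x(v, -5 - 1*(-5))))**2 = (2 + (-4 + 4*(-1)))**2 = (2 + (-4 - 4))**2 = (2 - 8)**2 = (-6)**2 = 36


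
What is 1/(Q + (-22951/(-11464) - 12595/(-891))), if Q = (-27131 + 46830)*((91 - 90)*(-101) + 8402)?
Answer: 928584/151843369754327 ≈ 6.1154e-9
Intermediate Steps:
Q = 163521399 (Q = 19699*(1*(-101) + 8402) = 19699*(-101 + 8402) = 19699*8301 = 163521399)
1/(Q + (-22951/(-11464) - 12595/(-891))) = 1/(163521399 + (-22951/(-11464) - 12595/(-891))) = 1/(163521399 + (-22951*(-1/11464) - 12595*(-1/891))) = 1/(163521399 + (22951/11464 + 1145/81)) = 1/(163521399 + 14985311/928584) = 1/(151843369754327/928584) = 928584/151843369754327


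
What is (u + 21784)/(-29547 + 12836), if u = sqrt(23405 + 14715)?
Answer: -21784/16711 - 2*sqrt(9530)/16711 ≈ -1.3153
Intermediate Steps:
u = 2*sqrt(9530) (u = sqrt(38120) = 2*sqrt(9530) ≈ 195.24)
(u + 21784)/(-29547 + 12836) = (2*sqrt(9530) + 21784)/(-29547 + 12836) = (21784 + 2*sqrt(9530))/(-16711) = (21784 + 2*sqrt(9530))*(-1/16711) = -21784/16711 - 2*sqrt(9530)/16711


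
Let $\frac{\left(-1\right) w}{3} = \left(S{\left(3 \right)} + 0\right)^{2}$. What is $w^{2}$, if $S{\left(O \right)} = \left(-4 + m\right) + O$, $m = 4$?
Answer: $729$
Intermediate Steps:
$S{\left(O \right)} = O$ ($S{\left(O \right)} = \left(-4 + 4\right) + O = 0 + O = O$)
$w = -27$ ($w = - 3 \left(3 + 0\right)^{2} = - 3 \cdot 3^{2} = \left(-3\right) 9 = -27$)
$w^{2} = \left(-27\right)^{2} = 729$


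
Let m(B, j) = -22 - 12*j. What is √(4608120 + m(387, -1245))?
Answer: √4623038 ≈ 2150.1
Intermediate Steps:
√(4608120 + m(387, -1245)) = √(4608120 + (-22 - 12*(-1245))) = √(4608120 + (-22 + 14940)) = √(4608120 + 14918) = √4623038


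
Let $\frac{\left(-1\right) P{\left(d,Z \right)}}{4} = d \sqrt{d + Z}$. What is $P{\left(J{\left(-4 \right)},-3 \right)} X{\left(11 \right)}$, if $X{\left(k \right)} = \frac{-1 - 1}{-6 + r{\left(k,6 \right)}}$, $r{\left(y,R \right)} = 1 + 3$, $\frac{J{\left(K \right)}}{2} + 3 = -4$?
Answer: $56 i \sqrt{17} \approx 230.89 i$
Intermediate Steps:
$J{\left(K \right)} = -14$ ($J{\left(K \right)} = -6 + 2 \left(-4\right) = -6 - 8 = -14$)
$r{\left(y,R \right)} = 4$
$P{\left(d,Z \right)} = - 4 d \sqrt{Z + d}$ ($P{\left(d,Z \right)} = - 4 d \sqrt{d + Z} = - 4 d \sqrt{Z + d}$)
$X{\left(k \right)} = 1$ ($X{\left(k \right)} = \frac{-1 - 1}{-6 + 4} = - \frac{2}{-2} = \left(-2\right) \left(- \frac{1}{2}\right) = 1$)
$P{\left(J{\left(-4 \right)},-3 \right)} X{\left(11 \right)} = \left(-4\right) \left(-14\right) \sqrt{-3 - 14} \cdot 1 = \left(-4\right) \left(-14\right) \sqrt{-17} \cdot 1 = \left(-4\right) \left(-14\right) i \sqrt{17} \cdot 1 = 56 i \sqrt{17} \cdot 1 = 56 i \sqrt{17}$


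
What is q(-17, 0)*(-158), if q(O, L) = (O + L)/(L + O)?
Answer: -158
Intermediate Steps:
q(O, L) = 1 (q(O, L) = (L + O)/(L + O) = 1)
q(-17, 0)*(-158) = 1*(-158) = -158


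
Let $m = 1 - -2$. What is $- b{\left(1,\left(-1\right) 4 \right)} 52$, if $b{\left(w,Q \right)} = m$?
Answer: $-156$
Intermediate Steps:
$m = 3$ ($m = 1 + 2 = 3$)
$b{\left(w,Q \right)} = 3$
$- b{\left(1,\left(-1\right) 4 \right)} 52 = - 3 \cdot 52 = \left(-1\right) 156 = -156$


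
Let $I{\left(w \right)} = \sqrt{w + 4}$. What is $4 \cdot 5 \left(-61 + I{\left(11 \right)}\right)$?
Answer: $-1220 + 20 \sqrt{15} \approx -1142.5$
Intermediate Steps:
$I{\left(w \right)} = \sqrt{4 + w}$
$4 \cdot 5 \left(-61 + I{\left(11 \right)}\right) = 4 \cdot 5 \left(-61 + \sqrt{4 + 11}\right) = 20 \left(-61 + \sqrt{15}\right) = -1220 + 20 \sqrt{15}$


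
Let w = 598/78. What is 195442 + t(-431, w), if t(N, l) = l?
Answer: 586349/3 ≈ 1.9545e+5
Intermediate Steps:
w = 23/3 (w = 598*(1/78) = 23/3 ≈ 7.6667)
195442 + t(-431, w) = 195442 + 23/3 = 586349/3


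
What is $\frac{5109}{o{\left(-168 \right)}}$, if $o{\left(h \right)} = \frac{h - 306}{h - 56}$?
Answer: $\frac{190736}{79} \approx 2414.4$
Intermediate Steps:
$o{\left(h \right)} = \frac{-306 + h}{-56 + h}$
$\frac{5109}{o{\left(-168 \right)}} = \frac{5109}{\frac{1}{-56 - 168} \left(-306 - 168\right)} = \frac{5109}{\frac{1}{-224} \left(-474\right)} = \frac{5109}{\left(- \frac{1}{224}\right) \left(-474\right)} = \frac{5109}{\frac{237}{112}} = 5109 \cdot \frac{112}{237} = \frac{190736}{79}$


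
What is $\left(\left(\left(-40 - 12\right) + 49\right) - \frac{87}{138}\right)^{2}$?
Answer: $\frac{27889}{2116} \approx 13.18$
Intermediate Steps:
$\left(\left(\left(-40 - 12\right) + 49\right) - \frac{87}{138}\right)^{2} = \left(\left(-52 + 49\right) - \frac{29}{46}\right)^{2} = \left(-3 - \frac{29}{46}\right)^{2} = \left(- \frac{167}{46}\right)^{2} = \frac{27889}{2116}$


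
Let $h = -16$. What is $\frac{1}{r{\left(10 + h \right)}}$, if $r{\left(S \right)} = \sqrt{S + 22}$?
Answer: $\frac{1}{4} \approx 0.25$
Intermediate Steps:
$r{\left(S \right)} = \sqrt{22 + S}$
$\frac{1}{r{\left(10 + h \right)}} = \frac{1}{\sqrt{22 + \left(10 - 16\right)}} = \frac{1}{\sqrt{22 - 6}} = \frac{1}{\sqrt{16}} = \frac{1}{4}$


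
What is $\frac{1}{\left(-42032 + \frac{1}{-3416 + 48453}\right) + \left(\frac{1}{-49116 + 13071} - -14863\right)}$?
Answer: $- \frac{1623358665}{44105031578377} \approx -3.6807 \cdot 10^{-5}$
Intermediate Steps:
$\frac{1}{\left(-42032 + \frac{1}{-3416 + 48453}\right) + \left(\frac{1}{-49116 + 13071} - -14863\right)} = \frac{1}{\left(-42032 + \frac{1}{45037}\right) + \left(\frac{1}{-36045} + 14863\right)} = \frac{1}{\left(-42032 + \frac{1}{45037}\right) + \left(- \frac{1}{36045} + 14863\right)} = \frac{1}{- \frac{1892995183}{45037} + \frac{535736834}{36045}} = \frac{1}{- \frac{44105031578377}{1623358665}} = - \frac{1623358665}{44105031578377}$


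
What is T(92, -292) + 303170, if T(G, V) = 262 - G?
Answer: 303340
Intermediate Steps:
T(92, -292) + 303170 = (262 - 1*92) + 303170 = (262 - 92) + 303170 = 170 + 303170 = 303340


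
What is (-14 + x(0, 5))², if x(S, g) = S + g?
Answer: 81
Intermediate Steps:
(-14 + x(0, 5))² = (-14 + (0 + 5))² = (-14 + 5)² = (-9)² = 81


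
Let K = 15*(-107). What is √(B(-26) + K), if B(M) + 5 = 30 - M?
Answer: I*√1554 ≈ 39.421*I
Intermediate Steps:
K = -1605
B(M) = 25 - M (B(M) = -5 + (30 - M) = 25 - M)
√(B(-26) + K) = √((25 - 1*(-26)) - 1605) = √((25 + 26) - 1605) = √(51 - 1605) = √(-1554) = I*√1554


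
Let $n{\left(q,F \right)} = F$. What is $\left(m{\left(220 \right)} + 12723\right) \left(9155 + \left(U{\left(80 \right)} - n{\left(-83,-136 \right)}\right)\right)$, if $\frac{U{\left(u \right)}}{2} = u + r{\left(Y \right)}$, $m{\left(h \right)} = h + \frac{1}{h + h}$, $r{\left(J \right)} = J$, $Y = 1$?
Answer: $\frac{53834088213}{440} \approx 1.2235 \cdot 10^{8}$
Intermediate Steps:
$m{\left(h \right)} = h + \frac{1}{2 h}$
$U{\left(u \right)} = 2 + 2 u$ ($U{\left(u \right)} = 2 \left(u + 1\right) = 2 \left(1 + u\right) = 2 + 2 u$)
$\left(m{\left(220 \right)} + 12723\right) \left(9155 + \left(U{\left(80 \right)} - n{\left(-83,-136 \right)}\right)\right) = \left(\left(220 + \frac{1}{2 \cdot 220}\right) + 12723\right) \left(9155 + \left(\left(2 + 2 \cdot 80\right) - -136\right)\right) = \left(\left(220 + \frac{1}{2} \cdot \frac{1}{220}\right) + 12723\right) \left(9155 + \left(\left(2 + 160\right) + 136\right)\right) = \left(\left(220 + \frac{1}{440}\right) + 12723\right) \left(9155 + \left(162 + 136\right)\right) = \left(\frac{96801}{440} + 12723\right) \left(9155 + 298\right) = \frac{5694921}{440} \cdot 9453 = \frac{53834088213}{440}$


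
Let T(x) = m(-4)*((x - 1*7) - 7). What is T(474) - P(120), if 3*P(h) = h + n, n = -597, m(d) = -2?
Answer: -761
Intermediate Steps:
T(x) = 28 - 2*x (T(x) = -2*((x - 1*7) - 7) = -2*((x - 7) - 7) = -2*((-7 + x) - 7) = -2*(-14 + x) = 28 - 2*x)
P(h) = -199 + h/3 (P(h) = (h - 597)/3 = (-597 + h)/3 = -199 + h/3)
T(474) - P(120) = (28 - 2*474) - (-199 + (⅓)*120) = (28 - 948) - (-199 + 40) = -920 - 1*(-159) = -920 + 159 = -761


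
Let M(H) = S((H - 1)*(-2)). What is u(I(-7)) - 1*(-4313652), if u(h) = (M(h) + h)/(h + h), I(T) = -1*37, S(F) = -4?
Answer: 319210289/74 ≈ 4.3137e+6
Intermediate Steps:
I(T) = -37
M(H) = -4
u(h) = (-4 + h)/(2*h) (u(h) = (-4 + h)/(h + h) = (-4 + h)/((2*h)) = (-4 + h)*(1/(2*h)) = (-4 + h)/(2*h))
u(I(-7)) - 1*(-4313652) = (½)*(-4 - 37)/(-37) - 1*(-4313652) = (½)*(-1/37)*(-41) + 4313652 = 41/74 + 4313652 = 319210289/74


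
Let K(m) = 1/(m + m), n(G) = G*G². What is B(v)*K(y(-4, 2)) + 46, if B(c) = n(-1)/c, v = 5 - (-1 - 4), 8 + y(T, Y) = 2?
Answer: 5521/120 ≈ 46.008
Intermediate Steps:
y(T, Y) = -6 (y(T, Y) = -8 + 2 = -6)
n(G) = G³
K(m) = 1/(2*m)
v = 10 (v = 5 - 1*(-5) = 5 + 5 = 10)
B(c) = -1/c (B(c) = (-1)³/c = -1/c)
B(v)*K(y(-4, 2)) + 46 = (-1/10)*((½)/(-6)) + 46 = (-1*⅒)*((½)*(-⅙)) + 46 = -⅒*(-1/12) + 46 = 1/120 + 46 = 5521/120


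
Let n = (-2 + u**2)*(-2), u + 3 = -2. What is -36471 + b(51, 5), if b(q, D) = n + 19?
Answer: -36498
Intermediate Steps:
u = -5 (u = -3 - 2 = -5)
n = -46 (n = (-2 + (-5)**2)*(-2) = (-2 + 25)*(-2) = 23*(-2) = -46)
b(q, D) = -27 (b(q, D) = -46 + 19 = -27)
-36471 + b(51, 5) = -36471 - 27 = -36498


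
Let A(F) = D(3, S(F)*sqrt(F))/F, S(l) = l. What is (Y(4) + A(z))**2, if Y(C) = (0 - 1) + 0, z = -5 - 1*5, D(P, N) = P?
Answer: 169/100 ≈ 1.6900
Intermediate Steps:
z = -10 (z = -5 - 5 = -10)
Y(C) = -1 (Y(C) = -1 + 0 = -1)
A(F) = 3/F
(Y(4) + A(z))**2 = (-1 + 3/(-10))**2 = (-1 + 3*(-1/10))**2 = (-1 - 3/10)**2 = (-13/10)**2 = 169/100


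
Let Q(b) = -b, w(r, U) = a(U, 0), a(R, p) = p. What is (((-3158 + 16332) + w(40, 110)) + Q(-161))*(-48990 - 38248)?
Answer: -1163318730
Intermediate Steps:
w(r, U) = 0
(((-3158 + 16332) + w(40, 110)) + Q(-161))*(-48990 - 38248) = (((-3158 + 16332) + 0) - 1*(-161))*(-48990 - 38248) = ((13174 + 0) + 161)*(-87238) = (13174 + 161)*(-87238) = 13335*(-87238) = -1163318730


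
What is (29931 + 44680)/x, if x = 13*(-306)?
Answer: -74611/3978 ≈ -18.756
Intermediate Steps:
x = -3978
(29931 + 44680)/x = (29931 + 44680)/(-3978) = 74611*(-1/3978) = -74611/3978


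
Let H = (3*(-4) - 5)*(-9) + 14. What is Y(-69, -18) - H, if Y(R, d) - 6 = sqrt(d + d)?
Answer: -161 + 6*I ≈ -161.0 + 6.0*I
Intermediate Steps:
Y(R, d) = 6 + sqrt(2)*sqrt(d) (Y(R, d) = 6 + sqrt(d + d) = 6 + sqrt(2*d) = 6 + sqrt(2)*sqrt(d))
H = 167 (H = (-12 - 5)*(-9) + 14 = -17*(-9) + 14 = 153 + 14 = 167)
Y(-69, -18) - H = (6 + sqrt(2)*sqrt(-18)) - 1*167 = (6 + sqrt(2)*(3*I*sqrt(2))) - 167 = (6 + 6*I) - 167 = -161 + 6*I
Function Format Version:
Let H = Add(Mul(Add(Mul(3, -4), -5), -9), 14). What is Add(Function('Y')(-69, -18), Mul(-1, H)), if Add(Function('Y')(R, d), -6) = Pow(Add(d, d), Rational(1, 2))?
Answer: Add(-161, Mul(6, I)) ≈ Add(-161.00, Mul(6.0000, I))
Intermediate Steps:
Function('Y')(R, d) = Add(6, Mul(Pow(2, Rational(1, 2)), Pow(d, Rational(1, 2)))) (Function('Y')(R, d) = Add(6, Pow(Add(d, d), Rational(1, 2))) = Add(6, Pow(Mul(2, d), Rational(1, 2))) = Add(6, Mul(Pow(2, Rational(1, 2)), Pow(d, Rational(1, 2)))))
H = 167 (H = Add(Mul(Add(-12, -5), -9), 14) = Add(Mul(-17, -9), 14) = Add(153, 14) = 167)
Add(Function('Y')(-69, -18), Mul(-1, H)) = Add(Add(6, Mul(Pow(2, Rational(1, 2)), Pow(-18, Rational(1, 2)))), Mul(-1, 167)) = Add(Add(6, Mul(Pow(2, Rational(1, 2)), Mul(3, I, Pow(2, Rational(1, 2))))), -167) = Add(Add(6, Mul(6, I)), -167) = Add(-161, Mul(6, I))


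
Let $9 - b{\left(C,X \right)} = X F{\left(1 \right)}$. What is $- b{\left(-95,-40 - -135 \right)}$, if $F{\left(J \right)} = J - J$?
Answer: $-9$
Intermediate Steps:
$F{\left(J \right)} = 0$
$b{\left(C,X \right)} = 9$ ($b{\left(C,X \right)} = 9 - X 0 = 9 - 0 = 9 + 0 = 9$)
$- b{\left(-95,-40 - -135 \right)} = \left(-1\right) 9 = -9$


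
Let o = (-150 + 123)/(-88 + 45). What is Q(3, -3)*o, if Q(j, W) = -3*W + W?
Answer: 162/43 ≈ 3.7674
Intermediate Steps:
Q(j, W) = -2*W
o = 27/43 (o = -27/(-43) = -27*(-1/43) = 27/43 ≈ 0.62791)
Q(3, -3)*o = -2*(-3)*(27/43) = 6*(27/43) = 162/43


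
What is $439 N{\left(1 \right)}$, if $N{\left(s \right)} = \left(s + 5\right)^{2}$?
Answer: $15804$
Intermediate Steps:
$N{\left(s \right)} = \left(5 + s\right)^{2}$
$439 N{\left(1 \right)} = 439 \left(5 + 1\right)^{2} = 439 \cdot 6^{2} = 439 \cdot 36 = 15804$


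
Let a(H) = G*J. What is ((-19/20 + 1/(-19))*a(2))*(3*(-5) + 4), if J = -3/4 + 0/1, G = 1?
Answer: -12573/1520 ≈ -8.2717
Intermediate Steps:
J = -3/4 (J = -3*1/4 + 0*1 = -3/4 + 0 = -3/4 ≈ -0.75000)
a(H) = -3/4 (a(H) = 1*(-3/4) = -3/4)
((-19/20 + 1/(-19))*a(2))*(3*(-5) + 4) = ((-19/20 + 1/(-19))*(-3/4))*(3*(-5) + 4) = ((-19*1/20 + 1*(-1/19))*(-3/4))*(-15 + 4) = ((-19/20 - 1/19)*(-3/4))*(-11) = -381/380*(-3/4)*(-11) = (1143/1520)*(-11) = -12573/1520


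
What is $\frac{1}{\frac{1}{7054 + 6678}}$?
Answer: $13732$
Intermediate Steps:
$\frac{1}{\frac{1}{7054 + 6678}} = \frac{1}{\frac{1}{13732}} = 13732$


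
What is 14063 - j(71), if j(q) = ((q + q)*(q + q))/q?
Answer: 13779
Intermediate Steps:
j(q) = 4*q (j(q) = ((2*q)*(2*q))/q = (4*q**2)/q = 4*q)
14063 - j(71) = 14063 - 4*71 = 14063 - 1*284 = 14063 - 284 = 13779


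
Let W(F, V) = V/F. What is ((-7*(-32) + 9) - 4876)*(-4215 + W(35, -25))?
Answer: 137014930/7 ≈ 1.9574e+7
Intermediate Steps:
((-7*(-32) + 9) - 4876)*(-4215 + W(35, -25)) = ((-7*(-32) + 9) - 4876)*(-4215 - 25/35) = ((224 + 9) - 4876)*(-4215 - 25*1/35) = (233 - 4876)*(-4215 - 5/7) = -4643*(-29510/7) = 137014930/7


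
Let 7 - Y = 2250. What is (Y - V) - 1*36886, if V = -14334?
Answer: -24795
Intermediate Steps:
Y = -2243 (Y = 7 - 1*2250 = 7 - 2250 = -2243)
(Y - V) - 1*36886 = (-2243 - 1*(-14334)) - 1*36886 = (-2243 + 14334) - 36886 = 12091 - 36886 = -24795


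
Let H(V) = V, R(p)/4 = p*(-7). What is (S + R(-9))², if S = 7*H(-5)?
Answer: 47089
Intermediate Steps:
R(p) = -28*p (R(p) = 4*(p*(-7)) = 4*(-7*p) = -28*p)
S = -35 (S = 7*(-5) = -35)
(S + R(-9))² = (-35 - 28*(-9))² = (-35 + 252)² = 217² = 47089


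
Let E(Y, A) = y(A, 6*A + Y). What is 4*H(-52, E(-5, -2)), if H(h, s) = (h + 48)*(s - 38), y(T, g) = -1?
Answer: 624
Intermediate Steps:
E(Y, A) = -1
H(h, s) = (-38 + s)*(48 + h) (H(h, s) = (48 + h)*(-38 + s) = (-38 + s)*(48 + h))
4*H(-52, E(-5, -2)) = 4*(-1824 - 38*(-52) + 48*(-1) - 52*(-1)) = 4*(-1824 + 1976 - 48 + 52) = 4*156 = 624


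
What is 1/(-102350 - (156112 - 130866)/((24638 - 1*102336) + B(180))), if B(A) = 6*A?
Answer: -38309/3920913527 ≈ -9.7704e-6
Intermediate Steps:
1/(-102350 - (156112 - 130866)/((24638 - 1*102336) + B(180))) = 1/(-102350 - (156112 - 130866)/((24638 - 1*102336) + 6*180)) = 1/(-102350 - 25246/((24638 - 102336) + 1080)) = 1/(-102350 - 25246/(-77698 + 1080)) = 1/(-102350 - 25246/(-76618)) = 1/(-102350 - 25246*(-1)/76618) = 1/(-102350 - 1*(-12623/38309)) = 1/(-102350 + 12623/38309) = 1/(-3920913527/38309) = -38309/3920913527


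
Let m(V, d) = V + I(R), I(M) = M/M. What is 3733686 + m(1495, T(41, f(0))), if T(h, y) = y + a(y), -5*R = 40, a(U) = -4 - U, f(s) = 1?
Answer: 3735182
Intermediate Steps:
R = -8 (R = -1/5*40 = -8)
T(h, y) = -4 (T(h, y) = y + (-4 - y) = -4)
I(M) = 1
m(V, d) = 1 + V (m(V, d) = V + 1 = 1 + V)
3733686 + m(1495, T(41, f(0))) = 3733686 + (1 + 1495) = 3733686 + 1496 = 3735182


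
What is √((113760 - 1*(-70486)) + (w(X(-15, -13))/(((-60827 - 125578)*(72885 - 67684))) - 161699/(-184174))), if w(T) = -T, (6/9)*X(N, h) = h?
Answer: √564605698728271776016752495835/1750542099985 ≈ 429.24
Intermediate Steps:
X(N, h) = 3*h/2
√((113760 - 1*(-70486)) + (w(X(-15, -13))/(((-60827 - 125578)*(72885 - 67684))) - 161699/(-184174))) = √((113760 - 1*(-70486)) + ((-3*(-13)/2)/(((-60827 - 125578)*(72885 - 67684))) - 161699/(-184174))) = √((113760 + 70486) + ((-1*(-39/2))/((-186405*5201)) - 161699*(-1/184174))) = √(184246 + ((39/2)/(-969492405) + 161699/184174)) = √(184246 + ((39/2)*(-1/969492405) + 161699/184174)) = √(184246 + (-13/646328270 + 161699/184174)) = √(184246 + 26127658134117/29759215699745) = √(5483042583473351387/29759215699745) = √564605698728271776016752495835/1750542099985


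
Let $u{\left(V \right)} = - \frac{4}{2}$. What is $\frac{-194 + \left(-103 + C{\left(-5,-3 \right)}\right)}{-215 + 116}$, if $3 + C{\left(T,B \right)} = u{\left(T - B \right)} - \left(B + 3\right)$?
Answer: $\frac{302}{99} \approx 3.0505$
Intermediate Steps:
$u{\left(V \right)} = -2$ ($u{\left(V \right)} = \left(-4\right) \frac{1}{2} = -2$)
$C{\left(T,B \right)} = -8 - B$ ($C{\left(T,B \right)} = -3 - \left(5 + B\right) = -8 - B$)
$\frac{-194 + \left(-103 + C{\left(-5,-3 \right)}\right)}{-215 + 116} = \frac{-194 - 108}{-215 + 116} = \frac{-194 + \left(-103 + \left(-8 + 3\right)\right)}{-99} = \left(-194 - 108\right) \left(- \frac{1}{99}\right) = \left(-302\right) \left(- \frac{1}{99}\right) = \frac{302}{99}$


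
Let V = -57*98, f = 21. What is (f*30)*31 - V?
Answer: 25116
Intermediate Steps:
V = -5586
(f*30)*31 - V = (21*30)*31 - 1*(-5586) = 630*31 + 5586 = 19530 + 5586 = 25116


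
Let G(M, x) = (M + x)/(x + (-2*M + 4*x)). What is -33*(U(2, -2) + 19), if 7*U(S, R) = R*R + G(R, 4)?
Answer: -2585/4 ≈ -646.25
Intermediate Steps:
G(M, x) = (M + x)/(-2*M + 5*x)
U(S, R) = R²/7 + (4 + R)/(7*(20 - 2*R)) (U(S, R) = (R*R + (R + 4)/(-2*R + 5*4))/7 = (R² + (4 + R)/(-2*R + 20))/7 = (R² + (4 + R)/(20 - 2*R))/7 = R²/7 + (4 + R)/(7*(20 - 2*R)))
-33*(U(2, -2) + 19) = -33*((-4 - 1*(-2) + 2*(-2)²*(-10 - 2))/(14*(-10 - 2)) + 19) = -33*((1/14)*(-4 + 2 + 2*4*(-12))/(-12) + 19) = -33*((1/14)*(-1/12)*(-4 + 2 - 96) + 19) = -33*((1/14)*(-1/12)*(-98) + 19) = -33*(7/12 + 19) = -33*235/12 = -2585/4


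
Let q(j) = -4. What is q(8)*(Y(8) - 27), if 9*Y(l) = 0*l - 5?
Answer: 992/9 ≈ 110.22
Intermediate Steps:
Y(l) = -5/9 (Y(l) = (0*l - 5)/9 = (0 - 5)/9 = (⅑)*(-5) = -5/9)
q(8)*(Y(8) - 27) = -4*(-5/9 - 27) = -4*(-248/9) = 992/9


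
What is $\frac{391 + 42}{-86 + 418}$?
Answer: $\frac{433}{332} \approx 1.3042$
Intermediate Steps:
$\frac{391 + 42}{-86 + 418} = \frac{433}{332}$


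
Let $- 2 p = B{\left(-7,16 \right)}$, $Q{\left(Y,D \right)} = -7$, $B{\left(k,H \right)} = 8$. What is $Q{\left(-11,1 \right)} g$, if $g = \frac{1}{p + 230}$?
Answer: $- \frac{7}{226} \approx -0.030973$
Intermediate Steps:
$p = -4$ ($p = \left(- \frac{1}{2}\right) 8 = -4$)
$g = \frac{1}{226}$ ($g = \frac{1}{-4 + 230} = \frac{1}{226} \approx 0.0044248$)
$Q{\left(-11,1 \right)} g = \left(-7\right) \frac{1}{226} = - \frac{7}{226}$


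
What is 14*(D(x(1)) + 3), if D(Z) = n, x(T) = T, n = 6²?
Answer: 546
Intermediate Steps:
n = 36
D(Z) = 36
14*(D(x(1)) + 3) = 14*(36 + 3) = 14*39 = 546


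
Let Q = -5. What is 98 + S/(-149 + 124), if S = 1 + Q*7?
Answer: 2484/25 ≈ 99.360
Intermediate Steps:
S = -34 (S = 1 - 5*7 = 1 - 35 = -34)
98 + S/(-149 + 124) = 98 - 34/(-149 + 124) = 98 - 34/(-25) = 98 - 34*(-1/25) = 98 + 34/25 = 2484/25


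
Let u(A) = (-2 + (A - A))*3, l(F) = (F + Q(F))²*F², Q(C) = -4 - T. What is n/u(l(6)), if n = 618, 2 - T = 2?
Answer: -103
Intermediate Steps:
T = 0 (T = 2 - 1*2 = 2 - 2 = 0)
Q(C) = -4 (Q(C) = -4 - 1*0 = -4 + 0 = -4)
l(F) = F²*(-4 + F)² (l(F) = (F - 4)²*F² = (-4 + F)²*F² = F²*(-4 + F)²)
u(A) = -6 (u(A) = (-2 + 0)*3 = -2*3 = -6)
n/u(l(6)) = 618/(-6) = 618*(-⅙) = -103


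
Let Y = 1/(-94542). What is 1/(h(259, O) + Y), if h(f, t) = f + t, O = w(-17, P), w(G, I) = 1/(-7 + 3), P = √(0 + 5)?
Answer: 189084/48925483 ≈ 0.0038647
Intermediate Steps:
P = √5 ≈ 2.2361
Y = -1/94542 ≈ -1.0577e-5
w(G, I) = -¼ (w(G, I) = 1/(-4) = -¼)
O = -¼ ≈ -0.25000
1/(h(259, O) + Y) = 1/((259 - ¼) - 1/94542) = 1/(1035/4 - 1/94542) = 1/(48925483/189084) = 189084/48925483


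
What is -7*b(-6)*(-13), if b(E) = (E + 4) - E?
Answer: 364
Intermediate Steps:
b(E) = 4 (b(E) = (4 + E) - E = 4)
-7*b(-6)*(-13) = -7*4*(-13) = -28*(-13) = 364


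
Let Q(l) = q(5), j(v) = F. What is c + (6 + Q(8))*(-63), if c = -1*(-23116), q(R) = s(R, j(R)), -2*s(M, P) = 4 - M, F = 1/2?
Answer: 45413/2 ≈ 22707.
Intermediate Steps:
F = ½ ≈ 0.50000
j(v) = ½
s(M, P) = -2 + M/2 (s(M, P) = -(4 - M)/2 = -2 + M/2)
q(R) = -2 + R/2
Q(l) = ½ (Q(l) = -2 + (½)*5 = -2 + 5/2 = ½)
c = 23116
c + (6 + Q(8))*(-63) = 23116 + (6 + ½)*(-63) = 23116 + (13/2)*(-63) = 23116 - 819/2 = 45413/2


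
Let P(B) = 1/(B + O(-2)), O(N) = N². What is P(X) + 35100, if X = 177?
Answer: 6353101/181 ≈ 35100.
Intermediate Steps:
P(B) = 1/(4 + B) (P(B) = 1/(B + (-2)²) = 1/(B + 4) = 1/(4 + B))
P(X) + 35100 = 1/(4 + 177) + 35100 = 1/181 + 35100 = 6353101/181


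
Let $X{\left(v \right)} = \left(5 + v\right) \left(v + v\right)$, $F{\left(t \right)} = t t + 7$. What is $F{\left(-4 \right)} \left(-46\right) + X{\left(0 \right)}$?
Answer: $-1058$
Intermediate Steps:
$F{\left(t \right)} = 7 + t^{2}$ ($F{\left(t \right)} = t^{2} + 7 = 7 + t^{2}$)
$X{\left(v \right)} = 2 v \left(5 + v\right)$ ($X{\left(v \right)} = \left(5 + v\right) 2 v = 2 v \left(5 + v\right)$)
$F{\left(-4 \right)} \left(-46\right) + X{\left(0 \right)} = \left(7 + \left(-4\right)^{2}\right) \left(-46\right) + 2 \cdot 0 \left(5 + 0\right) = \left(7 + 16\right) \left(-46\right) + 2 \cdot 0 \cdot 5 = 23 \left(-46\right) + 0 = -1058 + 0 = -1058$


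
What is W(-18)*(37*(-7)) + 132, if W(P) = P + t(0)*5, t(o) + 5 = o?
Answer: 11269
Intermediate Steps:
t(o) = -5 + o
W(P) = -25 + P (W(P) = P + (-5 + 0)*5 = P - 5*5 = P - 25 = -25 + P)
W(-18)*(37*(-7)) + 132 = (-25 - 18)*(37*(-7)) + 132 = -43*(-259) + 132 = 11137 + 132 = 11269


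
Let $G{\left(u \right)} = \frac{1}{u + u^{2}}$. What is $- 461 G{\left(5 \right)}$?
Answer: $- \frac{461}{30} \approx -15.367$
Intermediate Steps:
$- 461 G{\left(5 \right)} = - 461 \frac{1}{5 \left(1 + 5\right)} = - 461 \frac{1}{5 \cdot 6} = - 461 \cdot \frac{1}{5} \cdot \frac{1}{6} = \left(-461\right) \frac{1}{30} = - \frac{461}{30}$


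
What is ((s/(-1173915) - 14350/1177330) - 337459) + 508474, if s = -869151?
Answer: 1125515866859623/6581358795 ≈ 1.7102e+5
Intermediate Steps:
((s/(-1173915) - 14350/1177330) - 337459) + 508474 = ((-869151/(-1173915) - 14350/1177330) - 337459) + 508474 = ((-869151*(-1/1173915) - 14350*1/1177330) - 337459) + 508474 = ((289717/391305 - 205/16819) - 337459) + 508474 = (4792532698/6581358795 - 337459) + 508474 = -2220933965069207/6581358795 + 508474 = 1125515866859623/6581358795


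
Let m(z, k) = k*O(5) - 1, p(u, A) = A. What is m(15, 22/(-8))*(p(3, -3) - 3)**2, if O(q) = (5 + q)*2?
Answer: -2016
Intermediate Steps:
O(q) = 10 + 2*q
m(z, k) = -1 + 20*k (m(z, k) = k*(10 + 2*5) - 1 = k*(10 + 10) - 1 = k*20 - 1 = 20*k - 1 = -1 + 20*k)
m(15, 22/(-8))*(p(3, -3) - 3)**2 = (-1 + 20*(22/(-8)))*(-3 - 3)**2 = (-1 + 20*(22*(-1/8)))*(-6)**2 = (-1 + 20*(-11/4))*36 = (-1 - 55)*36 = -56*36 = -2016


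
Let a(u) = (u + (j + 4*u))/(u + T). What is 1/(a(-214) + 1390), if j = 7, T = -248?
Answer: 462/643243 ≈ 0.00071824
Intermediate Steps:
a(u) = (7 + 5*u)/(-248 + u) (a(u) = (u + (7 + 4*u))/(u - 248) = (7 + 5*u)/(-248 + u))
1/(a(-214) + 1390) = 1/((7 + 5*(-214))/(-248 - 214) + 1390) = 1/((7 - 1070)/(-462) + 1390) = 1/(-1/462*(-1063) + 1390) = 1/(1063/462 + 1390) = 1/(643243/462) = 462/643243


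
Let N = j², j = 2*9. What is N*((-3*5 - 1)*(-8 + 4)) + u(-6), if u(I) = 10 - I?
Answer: 20752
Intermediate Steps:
j = 18
N = 324 (N = 18² = 324)
N*((-3*5 - 1)*(-8 + 4)) + u(-6) = 324*((-3*5 - 1)*(-8 + 4)) + (10 - 1*(-6)) = 324*((-15 - 1)*(-4)) + (10 + 6) = 324*(-16*(-4)) + 16 = 324*64 + 16 = 20736 + 16 = 20752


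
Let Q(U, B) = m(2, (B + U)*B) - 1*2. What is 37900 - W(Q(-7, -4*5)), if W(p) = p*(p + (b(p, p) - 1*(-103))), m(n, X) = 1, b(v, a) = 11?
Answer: 38013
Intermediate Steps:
Q(U, B) = -1 (Q(U, B) = 1 - 1*2 = 1 - 2 = -1)
W(p) = p*(114 + p) (W(p) = p*(p + (11 - 1*(-103))) = p*(p + (11 + 103)) = p*(p + 114) = p*(114 + p))
37900 - W(Q(-7, -4*5)) = 37900 - (-1)*(114 - 1) = 37900 - (-1)*113 = 37900 - 1*(-113) = 37900 + 113 = 38013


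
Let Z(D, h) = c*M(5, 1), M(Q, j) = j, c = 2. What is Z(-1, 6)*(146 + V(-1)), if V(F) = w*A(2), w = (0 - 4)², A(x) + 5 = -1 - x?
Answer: 36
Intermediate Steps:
A(x) = -6 - x (A(x) = -5 + (-1 - x) = -6 - x)
w = 16 (w = (-4)² = 16)
V(F) = -128 (V(F) = 16*(-6 - 1*2) = 16*(-6 - 2) = 16*(-8) = -128)
Z(D, h) = 2 (Z(D, h) = 2*1 = 2)
Z(-1, 6)*(146 + V(-1)) = 2*(146 - 128) = 2*18 = 36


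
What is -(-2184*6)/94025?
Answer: 13104/94025 ≈ 0.13937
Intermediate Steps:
-(-2184*6)/94025 = -(-13104)/94025 = -1*(-13104/94025) = 13104/94025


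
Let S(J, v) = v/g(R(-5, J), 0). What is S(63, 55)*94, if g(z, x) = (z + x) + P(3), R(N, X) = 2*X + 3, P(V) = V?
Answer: 235/6 ≈ 39.167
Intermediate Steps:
R(N, X) = 3 + 2*X
g(z, x) = 3 + x + z (g(z, x) = (z + x) + 3 = (x + z) + 3 = 3 + x + z)
S(J, v) = v/(6 + 2*J) (S(J, v) = v/(3 + 0 + (3 + 2*J)) = v/(6 + 2*J))
S(63, 55)*94 = ((1/2)*55/(3 + 63))*94 = ((1/2)*55/66)*94 = ((1/2)*55*(1/66))*94 = (5/12)*94 = 235/6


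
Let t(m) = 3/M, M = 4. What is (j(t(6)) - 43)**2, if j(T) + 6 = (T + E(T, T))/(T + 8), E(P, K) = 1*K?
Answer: 2920681/1225 ≈ 2384.2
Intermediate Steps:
E(P, K) = K
t(m) = 3/4
j(T) = -6 + 2*T/(8 + T) (j(T) = -6 + (T + T)/(T + 8) = -6 + (2*T)/(8 + T) = -6 + 2*T/(8 + T))
(j(t(6)) - 43)**2 = (4*(-12 - 1*3/4)/(8 + 3/4) - 43)**2 = (4*(-12 - 3/4)/(35/4) - 43)**2 = (4*(4/35)*(-51/4) - 43)**2 = (-204/35 - 43)**2 = (-1709/35)**2 = 2920681/1225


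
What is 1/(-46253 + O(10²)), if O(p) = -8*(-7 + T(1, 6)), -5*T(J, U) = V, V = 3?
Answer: -5/230961 ≈ -2.1649e-5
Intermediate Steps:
T(J, U) = -⅗ (T(J, U) = -⅕*3 = -⅗)
O(p) = 304/5 (O(p) = -8*(-7 - ⅗) = -8*(-38/5) = 304/5)
1/(-46253 + O(10²)) = 1/(-46253 + 304/5) = 1/(-230961/5) = -5/230961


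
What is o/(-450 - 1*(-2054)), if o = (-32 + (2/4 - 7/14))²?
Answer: 256/401 ≈ 0.63840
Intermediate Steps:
o = 1024 (o = (-32 + (2*(¼) - 7*1/14))² = (-32 + (½ - ½))² = (-32 + 0)² = (-32)² = 1024)
o/(-450 - 1*(-2054)) = 1024/(-450 - 1*(-2054)) = 1024/(-450 + 2054) = 1024/1604 = 1024*(1/1604) = 256/401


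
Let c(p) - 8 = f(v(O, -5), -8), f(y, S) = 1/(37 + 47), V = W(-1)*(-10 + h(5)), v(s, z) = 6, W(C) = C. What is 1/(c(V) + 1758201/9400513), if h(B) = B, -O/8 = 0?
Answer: 789643092/6474234133 ≈ 0.12197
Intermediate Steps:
O = 0 (O = -8*0 = 0)
V = 5 (V = -(-10 + 5) = -1*(-5) = 5)
f(y, S) = 1/84
c(p) = 673/84 (c(p) = 8 + 1/84 = 673/84)
1/(c(V) + 1758201/9400513) = 1/(673/84 + 1758201/9400513) = 1/(6474234133/789643092) = 789643092/6474234133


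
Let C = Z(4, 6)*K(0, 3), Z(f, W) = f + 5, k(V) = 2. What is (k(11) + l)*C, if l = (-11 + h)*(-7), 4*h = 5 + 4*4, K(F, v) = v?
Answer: 4563/4 ≈ 1140.8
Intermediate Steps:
h = 21/4 (h = (5 + 4*4)/4 = (5 + 16)/4 = (¼)*21 = 21/4 ≈ 5.2500)
l = 161/4 (l = (-11 + 21/4)*(-7) = -23/4*(-7) = 161/4 ≈ 40.250)
Z(f, W) = 5 + f
C = 27 (C = (5 + 4)*3 = 9*3 = 27)
(k(11) + l)*C = (2 + 161/4)*27 = (169/4)*27 = 4563/4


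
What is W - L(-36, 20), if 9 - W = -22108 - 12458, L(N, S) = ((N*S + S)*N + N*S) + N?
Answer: 10131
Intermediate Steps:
L(N, S) = N + N*S + N*(S + N*S) (L(N, S) = ((S + N*S)*N + N*S) + N = (N*(S + N*S) + N*S) + N = (N*S + N*(S + N*S)) + N = N + N*S + N*(S + N*S))
W = 34575 (W = 9 - (-22108 - 12458) = 9 - 1*(-34566) = 9 + 34566 = 34575)
W - L(-36, 20) = 34575 - (-36)*(1 + 2*20 - 36*20) = 34575 - (-36)*(1 + 40 - 720) = 34575 - (-36)*(-679) = 34575 - 1*24444 = 34575 - 24444 = 10131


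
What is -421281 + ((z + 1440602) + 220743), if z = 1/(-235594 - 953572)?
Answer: 1474641946623/1189166 ≈ 1.2401e+6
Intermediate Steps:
z = -1/1189166 (z = 1/(-1189166) = -1/1189166 ≈ -8.4093e-7)
-421281 + ((z + 1440602) + 220743) = -421281 + ((-1/1189166 + 1440602) + 220743) = -421281 + (1713114917931/1189166 + 220743) = -421281 + 1975614988269/1189166 = 1474641946623/1189166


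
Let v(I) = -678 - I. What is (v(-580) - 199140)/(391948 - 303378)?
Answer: -99619/44285 ≈ -2.2495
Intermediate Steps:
(v(-580) - 199140)/(391948 - 303378) = ((-678 - 1*(-580)) - 199140)/(391948 - 303378) = ((-678 + 580) - 199140)/88570 = (-98 - 199140)*(1/88570) = -199238*1/88570 = -99619/44285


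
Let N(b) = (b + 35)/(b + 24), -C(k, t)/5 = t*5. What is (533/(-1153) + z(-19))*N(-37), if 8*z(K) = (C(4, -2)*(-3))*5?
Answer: -434507/29978 ≈ -14.494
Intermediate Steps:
C(k, t) = -25*t (C(k, t) = -5*t*5 = -25*t)
z(K) = -375/4 (z(K) = ((-25*(-2)*(-3))*5)/8 = ((50*(-3))*5)/8 = (-150*5)/8 = (⅛)*(-750) = -375/4)
N(b) = (35 + b)/(24 + b)
(533/(-1153) + z(-19))*N(-37) = (533/(-1153) - 375/4)*((35 - 37)/(24 - 37)) = (533*(-1/1153) - 375/4)*(-2/(-13)) = (-533/1153 - 375/4)*(-1/13*(-2)) = -434507/4612*2/13 = -434507/29978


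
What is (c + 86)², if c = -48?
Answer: 1444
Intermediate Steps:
(c + 86)² = (-48 + 86)² = 38² = 1444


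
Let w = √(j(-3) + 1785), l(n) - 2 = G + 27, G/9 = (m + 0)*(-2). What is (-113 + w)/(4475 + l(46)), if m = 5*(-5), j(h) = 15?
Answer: -113/4954 + 15*√2/2477 ≈ -0.014246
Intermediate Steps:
m = -25
G = 450 (G = 9*((-25 + 0)*(-2)) = 9*(-25*(-2)) = 9*50 = 450)
l(n) = 479 (l(n) = 2 + (450 + 27) = 2 + 477 = 479)
w = 30*√2 (w = √(15 + 1785) = √1800 = 30*√2 ≈ 42.426)
(-113 + w)/(4475 + l(46)) = (-113 + 30*√2)/(4475 + 479) = (-113 + 30*√2)/4954 = (-113 + 30*√2)*(1/4954) = -113/4954 + 15*√2/2477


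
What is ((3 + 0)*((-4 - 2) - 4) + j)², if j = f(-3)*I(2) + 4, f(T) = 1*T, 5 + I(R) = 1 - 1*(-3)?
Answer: 529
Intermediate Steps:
I(R) = -1 (I(R) = -5 + (1 - 1*(-3)) = -5 + (1 + 3) = -5 + 4 = -1)
f(T) = T
j = 7 (j = -3*(-1) + 4 = 3 + 4 = 7)
((3 + 0)*((-4 - 2) - 4) + j)² = ((3 + 0)*((-4 - 2) - 4) + 7)² = (3*(-6 - 4) + 7)² = (3*(-10) + 7)² = (-30 + 7)² = (-23)² = 529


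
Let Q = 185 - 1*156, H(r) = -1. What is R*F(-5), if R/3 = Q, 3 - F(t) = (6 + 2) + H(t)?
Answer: -348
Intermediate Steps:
F(t) = -4 (F(t) = 3 - ((6 + 2) - 1) = 3 - (8 - 1) = 3 - 1*7 = 3 - 7 = -4)
Q = 29 (Q = 185 - 156 = 29)
R = 87 (R = 3*29 = 87)
R*F(-5) = 87*(-4) = -348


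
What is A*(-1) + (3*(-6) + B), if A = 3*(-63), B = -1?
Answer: 170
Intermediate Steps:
A = -189
A*(-1) + (3*(-6) + B) = -189*(-1) + (3*(-6) - 1) = 189 + (-18 - 1) = 189 - 19 = 170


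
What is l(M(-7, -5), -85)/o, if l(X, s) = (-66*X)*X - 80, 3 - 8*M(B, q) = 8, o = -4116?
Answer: 3385/131712 ≈ 0.025700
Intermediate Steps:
M(B, q) = -5/8 (M(B, q) = 3/8 - 1/8*8 = 3/8 - 1 = -5/8)
l(X, s) = -80 - 66*X**2 (l(X, s) = -66*X**2 - 80 = -80 - 66*X**2)
l(M(-7, -5), -85)/o = (-80 - 66*(-5/8)**2)/(-4116) = (-80 - 66*25/64)*(-1/4116) = (-80 - 825/32)*(-1/4116) = -3385/32*(-1/4116) = 3385/131712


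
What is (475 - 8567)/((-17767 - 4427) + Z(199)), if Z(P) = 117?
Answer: 8092/22077 ≈ 0.36654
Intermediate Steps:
(475 - 8567)/((-17767 - 4427) + Z(199)) = (475 - 8567)/((-17767 - 4427) + 117) = -8092/(-22194 + 117) = -8092/(-22077) = -8092*(-1/22077) = 8092/22077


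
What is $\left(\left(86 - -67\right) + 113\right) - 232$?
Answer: $34$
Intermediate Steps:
$\left(\left(86 - -67\right) + 113\right) - 232 = \left(\left(86 + 67\right) + 113\right) - 232 = \left(153 + 113\right) - 232 = 266 - 232 = 34$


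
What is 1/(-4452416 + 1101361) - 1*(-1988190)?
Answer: 6662534040449/3351055 ≈ 1.9882e+6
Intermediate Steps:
1/(-4452416 + 1101361) - 1*(-1988190) = 1/(-3351055) + 1988190 = -1/3351055 + 1988190 = 6662534040449/3351055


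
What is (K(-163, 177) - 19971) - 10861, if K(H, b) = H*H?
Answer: -4263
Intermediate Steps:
K(H, b) = H**2
(K(-163, 177) - 19971) - 10861 = ((-163)**2 - 19971) - 10861 = (26569 - 19971) - 10861 = 6598 - 10861 = -4263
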